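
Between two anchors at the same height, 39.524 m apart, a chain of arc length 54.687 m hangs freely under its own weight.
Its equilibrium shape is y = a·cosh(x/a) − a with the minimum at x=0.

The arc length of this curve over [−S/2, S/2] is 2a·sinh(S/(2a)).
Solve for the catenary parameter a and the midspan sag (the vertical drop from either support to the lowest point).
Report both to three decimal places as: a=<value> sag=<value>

seed: a₀ = √(S³/(24(L−S))) = √(39.524³/(24·15.163)) = 13.025462
iter 1: u=1.517182  f(a)=+1.844e+00  f'(a)=-2.910e+00  a ← 13.025462 − (+1.844e+00/-2.910e+00) = 13.659083
iter 2: u=1.446803  f(a)=+1.431e-01  f'(a)=-2.474e+00  a ← 13.659083 − (+1.431e-01/-2.474e+00) = 13.716908
iter 3: u=1.440704  f(a)=+1.022e-03  f'(a)=-2.439e+00  a ← 13.716908 − (+1.022e-03/-2.439e+00) = 13.717326
iter 4: u=1.440660  f(a)=+5.293e-08  f'(a)=-2.439e+00  a ← 13.717326 − (+5.293e-08/-2.439e+00) = 13.717326
iter 5: u=1.440660  f(a)=-7.105e-15  f'(a)=-2.439e+00  a ← 13.717326 − (-7.105e-15/-2.439e+00) = 13.717326
converged: |Δa| < 1e-12 after 5 iterations
sag = a·(cosh(S/(2a)) − 1) = 13.717326·(cosh(1.440660) − 1) = 16.874046
T_max/T_min = cosh(S/(2a)) = 2.230126

a=13.717 sag=16.874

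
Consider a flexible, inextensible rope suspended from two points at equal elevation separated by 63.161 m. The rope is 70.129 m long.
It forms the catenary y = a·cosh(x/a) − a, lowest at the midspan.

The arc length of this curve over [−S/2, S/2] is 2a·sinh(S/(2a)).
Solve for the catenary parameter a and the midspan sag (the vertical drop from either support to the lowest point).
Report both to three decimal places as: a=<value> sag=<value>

seed: a₀ = √(S³/(24(L−S))) = √(63.161³/(24·6.968)) = 38.816270
iter 1: u=0.813589  f(a)=+2.343e-01  f'(a)=-3.834e-01  a ← 38.816270 − (+2.343e-01/-3.834e-01) = 39.427405
iter 2: u=0.800978  f(a)=+5.648e-03  f'(a)=-3.651e-01  a ← 39.427405 − (+5.648e-03/-3.651e-01) = 39.442875
iter 3: u=0.800664  f(a)=+3.462e-06  f'(a)=-3.646e-01  a ← 39.442875 − (+3.462e-06/-3.646e-01) = 39.442885
iter 4: u=0.800664  f(a)=+1.307e-12  f'(a)=-3.646e-01  a ← 39.442885 − (+1.307e-12/-3.646e-01) = 39.442885
converged: |Δa| < 1e-12 after 4 iterations
sag = a·(cosh(S/(2a)) − 1) = 39.442885·(cosh(0.800664) − 1) = 13.332681
T_max/T_min = cosh(S/(2a)) = 1.338025

a=39.443 sag=13.333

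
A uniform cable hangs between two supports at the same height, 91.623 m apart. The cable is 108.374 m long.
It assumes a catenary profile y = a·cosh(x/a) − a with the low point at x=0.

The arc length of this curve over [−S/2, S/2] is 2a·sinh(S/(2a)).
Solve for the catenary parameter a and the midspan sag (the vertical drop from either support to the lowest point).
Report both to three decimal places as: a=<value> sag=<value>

seed: a₀ = √(S³/(24(L−S))) = √(91.623³/(24·16.751)) = 43.740201
iter 1: u=1.047355  f(a)=+9.431e-01  f'(a)=-8.533e-01  a ← 43.740201 − (+9.431e-01/-8.533e-01) = 44.845446
iter 2: u=1.021542  f(a)=+3.693e-02  f'(a)=-7.877e-01  a ← 44.845446 − (+3.693e-02/-7.877e-01) = 44.892331
iter 3: u=1.020475  f(a)=+6.173e-05  f'(a)=-7.850e-01  a ← 44.892331 − (+6.173e-05/-7.850e-01) = 44.892410
iter 4: u=1.020473  f(a)=+1.731e-10  f'(a)=-7.850e-01  a ← 44.892410 − (+1.731e-10/-7.850e-01) = 44.892410
iter 5: u=1.020473  f(a)=+2.842e-14  f'(a)=-7.850e-01  a ← 44.892410 − (+2.842e-14/-7.850e-01) = 44.892410
converged: |Δa| < 1e-12 after 5 iterations
sag = a·(cosh(S/(2a)) − 1) = 44.892410·(cosh(1.020473) − 1) = 25.474908
T_max/T_min = cosh(S/(2a)) = 1.567466

a=44.892 sag=25.475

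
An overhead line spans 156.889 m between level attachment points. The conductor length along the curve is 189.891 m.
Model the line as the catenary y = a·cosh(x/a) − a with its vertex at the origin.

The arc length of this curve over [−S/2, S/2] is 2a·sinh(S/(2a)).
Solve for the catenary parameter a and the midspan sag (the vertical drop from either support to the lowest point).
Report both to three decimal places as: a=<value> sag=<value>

a=71.930 sag=47.186

seed: a₀ = √(S³/(24(L−S))) = √(156.889³/(24·33.002)) = 69.825329
iter 1: u=1.123439  f(a)=+2.146e+00  f'(a)=-1.070e+00  a ← 69.825329 − (+2.146e+00/-1.070e+00) = 71.831071
iter 2: u=1.092069  f(a)=+9.595e-02  f'(a)=-9.763e-01  a ← 71.831071 − (+9.595e-02/-9.763e-01) = 71.929350
iter 3: u=1.090577  f(a)=+2.117e-04  f'(a)=-9.720e-01  a ← 71.929350 − (+2.117e-04/-9.720e-01) = 71.929568
iter 4: u=1.090574  f(a)=+1.035e-09  f'(a)=-9.720e-01  a ← 71.929568 − (+1.035e-09/-9.720e-01) = 71.929568
iter 5: u=1.090574  f(a)=+0.000e+00  f'(a)=-9.720e-01  a ← 71.929568 − (+0.000e+00/-9.720e-01) = 71.929568
converged: |Δa| < 1e-12 after 5 iterations
sag = a·(cosh(S/(2a)) − 1) = 71.929568·(cosh(1.090574) − 1) = 47.185967
T_max/T_min = cosh(S/(2a)) = 1.656002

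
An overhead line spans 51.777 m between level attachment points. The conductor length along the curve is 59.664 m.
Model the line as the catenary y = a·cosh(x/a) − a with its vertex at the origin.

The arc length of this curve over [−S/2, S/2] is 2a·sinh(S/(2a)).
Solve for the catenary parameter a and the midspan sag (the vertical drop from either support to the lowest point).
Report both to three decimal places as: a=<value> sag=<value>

seed: a₀ = √(S³/(24(L−S))) = √(51.777³/(24·7.887)) = 27.079696
iter 1: u=0.956011  f(a)=+3.684e-01  f'(a)=-6.375e-01  a ← 27.079696 − (+3.684e-01/-6.375e-01) = 27.657512
iter 2: u=0.936039  f(a)=+1.212e-02  f'(a)=-5.962e-01  a ← 27.657512 − (+1.212e-02/-5.962e-01) = 27.677842
iter 3: u=0.935351  f(a)=+1.411e-05  f'(a)=-5.948e-01  a ← 27.677842 − (+1.411e-05/-5.948e-01) = 27.677865
iter 4: u=0.935350  f(a)=+1.918e-11  f'(a)=-5.948e-01  a ← 27.677865 − (+1.918e-11/-5.948e-01) = 27.677865
iter 5: u=0.935350  f(a)=-7.105e-15  f'(a)=-5.948e-01  a ← 27.677865 − (-7.105e-15/-5.948e-01) = 27.677865
converged: |Δa| < 1e-12 after 5 iterations
sag = a·(cosh(S/(2a)) − 1) = 27.677865·(cosh(0.935350) − 1) = 13.016268
T_max/T_min = cosh(S/(2a)) = 1.470277

a=27.678 sag=13.016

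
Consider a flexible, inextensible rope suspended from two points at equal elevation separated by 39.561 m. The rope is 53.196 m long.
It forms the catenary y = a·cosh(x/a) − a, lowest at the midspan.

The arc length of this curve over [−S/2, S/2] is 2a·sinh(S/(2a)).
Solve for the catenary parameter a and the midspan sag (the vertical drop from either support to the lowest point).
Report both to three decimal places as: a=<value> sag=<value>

a=14.417 sag=15.837

seed: a₀ = √(S³/(24(L−S))) = √(39.561³/(24·13.635)) = 13.755225
iter 1: u=1.438035  f(a)=+1.481e+00  f'(a)=-2.424e+00  a ← 13.755225 − (+1.481e+00/-2.424e+00) = 14.366320
iter 2: u=1.376866  f(a)=+1.044e-01  f'(a)=-2.093e+00  a ← 14.366320 − (+1.044e-01/-2.093e+00) = 14.416211
iter 3: u=1.372101  f(a)=+6.061e-04  f'(a)=-2.069e+00  a ← 14.416211 − (+6.061e-04/-2.069e+00) = 14.416504
iter 4: u=1.372073  f(a)=+2.068e-08  f'(a)=-2.069e+00  a ← 14.416504 − (+2.068e-08/-2.069e+00) = 14.416504
iter 5: u=1.372073  f(a)=+0.000e+00  f'(a)=-2.069e+00  a ← 14.416504 − (+0.000e+00/-2.069e+00) = 14.416504
converged: |Δa| < 1e-12 after 5 iterations
sag = a·(cosh(S/(2a)) − 1) = 14.416504·(cosh(1.372073) − 1) = 15.837243
T_max/T_min = cosh(S/(2a)) = 2.098549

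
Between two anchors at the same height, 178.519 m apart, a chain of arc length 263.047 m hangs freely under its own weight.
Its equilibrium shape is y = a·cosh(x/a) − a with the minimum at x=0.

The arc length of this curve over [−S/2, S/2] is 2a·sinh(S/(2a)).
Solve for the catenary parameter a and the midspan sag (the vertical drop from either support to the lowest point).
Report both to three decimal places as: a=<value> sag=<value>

a=56.371 sag=86.724

seed: a₀ = √(S³/(24(L−S))) = √(178.519³/(24·84.528)) = 52.956680
iter 1: u=1.685519  f(a)=+1.285e+01  f'(a)=-4.196e+00  a ← 52.956680 − (+1.285e+01/-4.196e+00) = 56.019416
iter 2: u=1.593367  f(a)=+1.199e+00  f'(a)=-3.447e+00  a ← 56.019416 − (+1.199e+00/-3.447e+00) = 56.367382
iter 3: u=1.583531  f(a)=+1.282e-02  f'(a)=-3.373e+00  a ← 56.367382 − (+1.282e-02/-3.373e+00) = 56.371182
iter 4: u=1.583424  f(a)=+1.498e-06  f'(a)=-3.373e+00  a ← 56.371182 − (+1.498e-06/-3.373e+00) = 56.371182
iter 5: u=1.583424  f(a)=+0.000e+00  f'(a)=-3.373e+00  a ← 56.371182 − (+0.000e+00/-3.373e+00) = 56.371182
converged: |Δa| < 1e-12 after 5 iterations
sag = a·(cosh(S/(2a)) − 1) = 56.371182·(cosh(1.583424) − 1) = 86.723686
T_max/T_min = cosh(S/(2a)) = 2.538440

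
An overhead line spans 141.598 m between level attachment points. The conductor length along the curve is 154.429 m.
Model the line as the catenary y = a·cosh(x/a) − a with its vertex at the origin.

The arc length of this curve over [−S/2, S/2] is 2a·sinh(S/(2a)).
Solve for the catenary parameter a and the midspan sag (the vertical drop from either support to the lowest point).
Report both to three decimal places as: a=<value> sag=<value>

seed: a₀ = √(S³/(24(L−S))) = √(141.598³/(24·12.831)) = 96.017370
iter 1: u=0.737356  f(a)=+3.534e-01  f'(a)=-2.821e-01  a ← 96.017370 − (+3.534e-01/-2.821e-01) = 97.270051
iter 2: u=0.727860  f(a)=+7.034e-03  f'(a)=-2.710e-01  a ← 97.270051 − (+7.034e-03/-2.710e-01) = 97.296012
iter 3: u=0.727666  f(a)=+2.913e-06  f'(a)=-2.707e-01  a ← 97.296012 − (+2.913e-06/-2.707e-01) = 97.296023
iter 4: u=0.727666  f(a)=+5.116e-13  f'(a)=-2.707e-01  a ← 97.296023 − (+5.116e-13/-2.707e-01) = 97.296023
converged: |Δa| < 1e-12 after 4 iterations
sag = a·(cosh(S/(2a)) − 1) = 97.296023·(cosh(0.727666) − 1) = 26.915873
T_max/T_min = cosh(S/(2a)) = 1.276639

a=97.296 sag=26.916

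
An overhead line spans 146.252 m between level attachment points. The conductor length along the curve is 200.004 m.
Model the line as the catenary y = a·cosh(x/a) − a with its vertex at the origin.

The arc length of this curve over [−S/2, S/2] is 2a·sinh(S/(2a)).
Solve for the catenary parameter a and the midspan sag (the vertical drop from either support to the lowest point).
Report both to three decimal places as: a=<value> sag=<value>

seed: a₀ = √(S³/(24(L−S))) = √(146.252³/(24·53.752)) = 49.243599
iter 1: u=1.484985  f(a)=+6.248e+00  f'(a)=-2.704e+00  a ← 49.243599 − (+6.248e+00/-2.704e+00) = 51.554061
iter 2: u=1.418433  f(a)=+4.666e-01  f'(a)=-2.314e+00  a ← 51.554061 − (+4.666e-01/-2.314e+00) = 51.755714
iter 3: u=1.412907  f(a)=+3.067e-03  f'(a)=-2.284e+00  a ← 51.755714 − (+3.067e-03/-2.284e+00) = 51.757058
iter 4: u=1.412870  f(a)=+1.344e-07  f'(a)=-2.283e+00  a ← 51.757058 − (+1.344e-07/-2.283e+00) = 51.757058
iter 5: u=1.412870  f(a)=-2.842e-14  f'(a)=-2.283e+00  a ← 51.757058 − (-2.842e-14/-2.283e+00) = 51.757058
converged: |Δa| < 1e-12 after 5 iterations
sag = a·(cosh(S/(2a)) − 1) = 51.757058·(cosh(1.412870) − 1) = 60.844865
T_max/T_min = cosh(S/(2a)) = 2.175586

a=51.757 sag=60.845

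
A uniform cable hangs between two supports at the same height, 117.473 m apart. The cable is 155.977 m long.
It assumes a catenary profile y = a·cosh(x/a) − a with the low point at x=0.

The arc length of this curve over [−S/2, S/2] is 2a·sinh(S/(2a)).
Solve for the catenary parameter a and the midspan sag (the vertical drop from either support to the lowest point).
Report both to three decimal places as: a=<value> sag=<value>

a=43.805 sag=45.644

seed: a₀ = √(S³/(24(L−S))) = √(117.473³/(24·38.504)) = 41.884038
iter 1: u=1.402360  f(a)=+3.968e+00  f'(a)=-2.227e+00  a ← 41.884038 − (+3.968e+00/-2.227e+00) = 43.666339
iter 2: u=1.345121  f(a)=+2.674e-01  f'(a)=-1.936e+00  a ← 43.666339 − (+2.674e-01/-1.936e+00) = 43.804457
iter 3: u=1.340880  f(a)=+1.407e-03  f'(a)=-1.915e+00  a ← 43.804457 − (+1.407e-03/-1.915e+00) = 43.805192
iter 4: u=1.340857  f(a)=+3.946e-08  f'(a)=-1.915e+00  a ← 43.805192 − (+3.946e-08/-1.915e+00) = 43.805192
iter 5: u=1.340857  f(a)=+0.000e+00  f'(a)=-1.915e+00  a ← 43.805192 − (+0.000e+00/-1.915e+00) = 43.805192
converged: |Δa| < 1e-12 after 5 iterations
sag = a·(cosh(S/(2a)) − 1) = 43.805192·(cosh(1.340857) − 1) = 45.643682
T_max/T_min = cosh(S/(2a)) = 2.041970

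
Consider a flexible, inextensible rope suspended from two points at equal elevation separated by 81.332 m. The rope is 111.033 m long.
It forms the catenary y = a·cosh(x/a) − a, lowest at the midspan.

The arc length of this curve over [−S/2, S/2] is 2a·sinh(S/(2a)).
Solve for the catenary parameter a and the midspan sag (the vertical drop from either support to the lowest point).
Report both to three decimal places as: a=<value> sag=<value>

seed: a₀ = √(S³/(24(L−S))) = √(81.332³/(24·29.701)) = 27.472680
iter 1: u=1.480234  f(a)=+3.429e+00  f'(a)=-2.675e+00  a ← 27.472680 − (+3.429e+00/-2.675e+00) = 28.754705
iter 2: u=1.414238  f(a)=+2.546e-01  f'(a)=-2.291e+00  a ← 28.754705 − (+2.546e-01/-2.291e+00) = 28.865856
iter 3: u=1.408792  f(a)=+1.653e-03  f'(a)=-2.261e+00  a ← 28.865856 − (+1.653e-03/-2.261e+00) = 28.866587
iter 4: u=1.408757  f(a)=+7.068e-08  f'(a)=-2.261e+00  a ← 28.866587 − (+7.068e-08/-2.261e+00) = 28.866587
iter 5: u=1.408757  f(a)=+0.000e+00  f'(a)=-2.261e+00  a ← 28.866587 − (+0.000e+00/-2.261e+00) = 28.866587
converged: |Δa| < 1e-12 after 5 iterations
sag = a·(cosh(S/(2a)) − 1) = 28.866587·(cosh(1.408757) − 1) = 33.706264
T_max/T_min = cosh(S/(2a)) = 2.167657

a=28.867 sag=33.706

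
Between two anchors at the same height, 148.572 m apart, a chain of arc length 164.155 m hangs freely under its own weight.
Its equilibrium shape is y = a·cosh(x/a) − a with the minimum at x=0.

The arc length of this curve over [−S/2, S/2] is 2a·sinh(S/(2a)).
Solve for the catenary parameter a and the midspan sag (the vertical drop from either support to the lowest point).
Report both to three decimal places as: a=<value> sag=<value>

a=95.082 sag=30.526

seed: a₀ = √(S³/(24(L−S))) = √(148.572³/(24·15.583)) = 93.642780
iter 1: u=0.793291  f(a)=+4.977e-01  f'(a)=-3.542e-01  a ← 93.642780 − (+4.977e-01/-3.542e-01) = 95.047875
iter 2: u=0.781564  f(a)=+1.142e-02  f'(a)=-3.381e-01  a ← 95.047875 − (+1.142e-02/-3.381e-01) = 95.081660
iter 3: u=0.781286  f(a)=+6.332e-06  f'(a)=-3.378e-01  a ← 95.081660 − (+6.332e-06/-3.378e-01) = 95.081678
iter 4: u=0.781286  f(a)=+1.990e-12  f'(a)=-3.378e-01  a ← 95.081678 − (+1.990e-12/-3.378e-01) = 95.081678
converged: |Δa| < 1e-12 after 4 iterations
sag = a·(cosh(S/(2a)) − 1) = 95.081678·(cosh(0.781286) − 1) = 30.525812
T_max/T_min = cosh(S/(2a)) = 1.321048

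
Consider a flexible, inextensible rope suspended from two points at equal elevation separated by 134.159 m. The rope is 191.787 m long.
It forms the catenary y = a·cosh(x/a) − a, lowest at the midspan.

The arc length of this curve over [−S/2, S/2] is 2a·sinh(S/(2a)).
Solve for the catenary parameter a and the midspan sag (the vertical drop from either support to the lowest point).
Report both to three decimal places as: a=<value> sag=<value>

a=44.248 sag=61.362

seed: a₀ = √(S³/(24(L−S))) = √(134.159³/(24·57.628)) = 41.783741
iter 1: u=1.605397  f(a)=+7.899e+00  f'(a)=-3.538e+00  a ← 41.783741 − (+7.899e+00/-3.538e+00) = 44.016276
iter 2: u=1.523970  f(a)=+6.772e-01  f'(a)=-2.955e+00  a ← 44.016276 − (+6.772e-01/-2.955e+00) = 44.245449
iter 3: u=1.516077  f(a)=+6.010e-03  f'(a)=-2.903e+00  a ← 44.245449 − (+6.010e-03/-2.903e+00) = 44.247519
iter 4: u=1.516006  f(a)=+4.826e-07  f'(a)=-2.902e+00  a ← 44.247519 − (+4.826e-07/-2.902e+00) = 44.247519
iter 5: u=1.516006  f(a)=+2.842e-14  f'(a)=-2.902e+00  a ← 44.247519 − (+2.842e-14/-2.902e+00) = 44.247519
converged: |Δa| < 1e-12 after 5 iterations
sag = a·(cosh(S/(2a)) − 1) = 44.247519·(cosh(1.516006) − 1) = 61.362169
T_max/T_min = cosh(S/(2a)) = 2.386793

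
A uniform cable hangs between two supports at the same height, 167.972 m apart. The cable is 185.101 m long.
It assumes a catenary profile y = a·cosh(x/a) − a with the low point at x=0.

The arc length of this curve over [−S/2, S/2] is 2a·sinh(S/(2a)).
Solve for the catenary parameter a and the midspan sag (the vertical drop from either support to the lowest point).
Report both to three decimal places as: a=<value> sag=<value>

a=108.975 sag=33.997

seed: a₀ = √(S³/(24(L−S))) = √(167.972³/(24·17.129)) = 107.370188
iter 1: u=0.782210  f(a)=+5.317e-01  f'(a)=-3.390e-01  a ← 107.370188 − (+5.317e-01/-3.390e-01) = 108.938601
iter 2: u=0.770948  f(a)=+1.187e-02  f'(a)=-3.240e-01  a ← 108.938601 − (+1.187e-02/-3.240e-01) = 108.975248
iter 3: u=0.770689  f(a)=+6.223e-06  f'(a)=-3.237e-01  a ← 108.975248 − (+6.223e-06/-3.237e-01) = 108.975268
iter 4: u=0.770689  f(a)=+1.762e-12  f'(a)=-3.237e-01  a ← 108.975268 − (+1.762e-12/-3.237e-01) = 108.975268
converged: |Δa| < 1e-12 after 4 iterations
sag = a·(cosh(S/(2a)) − 1) = 108.975268·(cosh(0.770689) − 1) = 33.997471
T_max/T_min = cosh(S/(2a)) = 1.311974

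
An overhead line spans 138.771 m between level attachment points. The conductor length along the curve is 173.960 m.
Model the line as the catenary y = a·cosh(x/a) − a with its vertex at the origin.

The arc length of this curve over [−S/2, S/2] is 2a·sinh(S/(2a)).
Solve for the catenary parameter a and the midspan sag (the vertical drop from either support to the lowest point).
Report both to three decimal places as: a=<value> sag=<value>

seed: a₀ = √(S³/(24(L−S))) = √(138.771³/(24·35.189)) = 56.252133
iter 1: u=1.233473  f(a)=+2.776e+00  f'(a)=-1.452e+00  a ← 56.252133 − (+2.776e+00/-1.452e+00) = 58.163819
iter 2: u=1.192932  f(a)=+1.478e-01  f'(a)=-1.301e+00  a ← 58.163819 − (+1.478e-01/-1.301e+00) = 58.277395
iter 3: u=1.190607  f(a)=+4.710e-04  f'(a)=-1.293e+00  a ← 58.277395 − (+4.710e-04/-1.293e+00) = 58.277759
iter 4: u=1.190600  f(a)=+4.818e-09  f'(a)=-1.293e+00  a ← 58.277759 − (+4.818e-09/-1.293e+00) = 58.277759
iter 5: u=1.190600  f(a)=+0.000e+00  f'(a)=-1.293e+00  a ← 58.277759 − (+0.000e+00/-1.293e+00) = 58.277759
converged: |Δa| < 1e-12 after 5 iterations
sag = a·(cosh(S/(2a)) − 1) = 58.277759·(cosh(1.190600) − 1) = 46.420940
T_max/T_min = cosh(S/(2a)) = 1.796546

a=58.278 sag=46.421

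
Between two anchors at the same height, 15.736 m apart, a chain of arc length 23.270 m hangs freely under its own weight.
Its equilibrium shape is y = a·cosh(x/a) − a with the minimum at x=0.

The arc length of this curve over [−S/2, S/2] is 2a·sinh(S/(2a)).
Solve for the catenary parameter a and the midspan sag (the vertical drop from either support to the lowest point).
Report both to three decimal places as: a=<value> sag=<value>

a=4.945 sag=7.698

seed: a₀ = √(S³/(24(L−S))) = √(15.736³/(24·7.534)) = 4.642192
iter 1: u=1.694889  f(a)=+1.159e+00  f'(a)=-4.279e+00  a ← 4.642192 − (+1.159e+00/-4.279e+00) = 4.913075
iter 2: u=1.601441  f(a)=+1.092e-01  f'(a)=-3.508e+00  a ← 4.913075 − (+1.092e-01/-3.508e+00) = 4.944209
iter 3: u=1.591357  f(a)=+1.192e-03  f'(a)=-3.432e+00  a ← 4.944209 − (+1.192e-03/-3.432e+00) = 4.944556
iter 4: u=1.591245  f(a)=+1.454e-07  f'(a)=-3.431e+00  a ← 4.944556 − (+1.454e-07/-3.431e+00) = 4.944556
iter 5: u=1.591245  f(a)=+7.105e-15  f'(a)=-3.431e+00  a ← 4.944556 − (+7.105e-15/-3.431e+00) = 4.944556
converged: |Δa| < 1e-12 after 5 iterations
sag = a·(cosh(S/(2a)) − 1) = 4.944556·(cosh(1.591245) − 1) = 7.697511
T_max/T_min = cosh(S/(2a)) = 2.556765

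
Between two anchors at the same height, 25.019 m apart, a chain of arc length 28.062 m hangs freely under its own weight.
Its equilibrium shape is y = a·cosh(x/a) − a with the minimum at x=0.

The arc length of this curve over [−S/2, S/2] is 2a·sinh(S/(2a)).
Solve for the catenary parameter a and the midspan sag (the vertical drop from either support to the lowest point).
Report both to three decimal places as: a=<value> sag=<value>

a=14.904 sag=5.566

seed: a₀ = √(S³/(24(L−S))) = √(25.019³/(24·3.043)) = 14.643616
iter 1: u=0.854263  f(a)=+1.130e-01  f'(a)=-4.467e-01  a ← 14.643616 − (+1.130e-01/-4.467e-01) = 14.896521
iter 2: u=0.839760  f(a)=+2.993e-03  f'(a)=-4.233e-01  a ← 14.896521 − (+2.993e-03/-4.233e-01) = 14.903592
iter 3: u=0.839361  f(a)=+2.228e-06  f'(a)=-4.227e-01  a ← 14.903592 − (+2.228e-06/-4.227e-01) = 14.903598
iter 4: u=0.839361  f(a)=+1.233e-12  f'(a)=-4.227e-01  a ← 14.903598 − (+1.233e-12/-4.227e-01) = 14.903598
converged: |Δa| < 1e-12 after 4 iterations
sag = a·(cosh(S/(2a)) − 1) = 14.903598·(cosh(0.839361) − 1) = 5.565554
T_max/T_min = cosh(S/(2a)) = 1.373437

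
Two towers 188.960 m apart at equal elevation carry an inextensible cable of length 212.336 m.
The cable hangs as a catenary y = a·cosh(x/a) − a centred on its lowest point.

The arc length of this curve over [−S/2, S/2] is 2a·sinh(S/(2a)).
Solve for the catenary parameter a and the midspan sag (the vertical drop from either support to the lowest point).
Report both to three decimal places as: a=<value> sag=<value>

a=111.643 sag=42.421

seed: a₀ = √(S³/(24(L−S))) = √(188.960³/(24·23.376)) = 109.664004
iter 1: u=0.861541  f(a)=+8.830e-01  f'(a)=-4.588e-01  a ← 109.664004 − (+8.830e-01/-4.588e-01) = 111.588606
iter 2: u=0.846681  f(a)=+2.378e-02  f'(a)=-4.344e-01  a ← 111.588606 − (+2.378e-02/-4.344e-01) = 111.643354
iter 3: u=0.846266  f(a)=+1.831e-05  f'(a)=-4.337e-01  a ← 111.643354 − (+1.831e-05/-4.337e-01) = 111.643396
iter 4: u=0.846266  f(a)=+1.089e-11  f'(a)=-4.337e-01  a ← 111.643396 − (+1.089e-11/-4.337e-01) = 111.643396
converged: |Δa| < 1e-12 after 4 iterations
sag = a·(cosh(S/(2a)) − 1) = 111.643396·(cosh(0.846266) − 1) = 42.421175
T_max/T_min = cosh(S/(2a)) = 1.379970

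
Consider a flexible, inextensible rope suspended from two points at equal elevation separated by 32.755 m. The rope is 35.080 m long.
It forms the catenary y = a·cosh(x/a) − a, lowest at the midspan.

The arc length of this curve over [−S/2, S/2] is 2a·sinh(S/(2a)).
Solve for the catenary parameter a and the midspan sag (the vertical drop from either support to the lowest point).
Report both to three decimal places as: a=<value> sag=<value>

seed: a₀ = √(S³/(24(L−S))) = √(32.755³/(24·2.325)) = 25.095700
iter 1: u=0.652602  f(a)=+5.001e-02  f'(a)=-1.933e-01  a ← 25.095700 − (+5.001e-02/-1.933e-01) = 25.354437
iter 2: u=0.645942  f(a)=+7.840e-04  f'(a)=-1.873e-01  a ← 25.354437 − (+7.840e-04/-1.873e-01) = 25.358623
iter 3: u=0.645836  f(a)=+1.995e-07  f'(a)=-1.872e-01  a ← 25.358623 − (+1.995e-07/-1.872e-01) = 25.358624
iter 4: u=0.645836  f(a)=+1.421e-14  f'(a)=-1.872e-01  a ← 25.358624 − (+1.421e-14/-1.872e-01) = 25.358624
converged: |Δa| < 1e-12 after 4 iterations
sag = a·(cosh(S/(2a)) − 1) = 25.358624·(cosh(0.645836) − 1) = 5.474985
T_max/T_min = cosh(S/(2a)) = 1.215902

a=25.359 sag=5.475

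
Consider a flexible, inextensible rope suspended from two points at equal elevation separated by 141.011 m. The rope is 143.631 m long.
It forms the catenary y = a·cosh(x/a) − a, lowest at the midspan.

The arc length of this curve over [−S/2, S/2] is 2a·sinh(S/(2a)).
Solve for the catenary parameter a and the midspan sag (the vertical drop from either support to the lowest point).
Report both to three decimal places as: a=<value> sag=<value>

a=211.752 sag=11.847

seed: a₀ = √(S³/(24(L−S))) = √(141.011³/(24·2.620)) = 211.165625
iter 1: u=0.333887  f(a)=+1.464e-02  f'(a)=-2.509e-02  a ← 211.165625 − (+1.464e-02/-2.509e-02) = 211.749180
iter 2: u=0.332967  f(a)=+6.092e-05  f'(a)=-2.488e-02  a ← 211.749180 − (+6.092e-05/-2.488e-02) = 211.751628
iter 3: u=0.332963  f(a)=+1.064e-09  f'(a)=-2.488e-02  a ← 211.751628 − (+1.064e-09/-2.488e-02) = 211.751628
iter 4: u=0.332963  f(a)=-2.842e-14  f'(a)=-2.488e-02  a ← 211.751628 − (-2.842e-14/-2.488e-02) = 211.751628
converged: |Δa| < 1e-12 after 4 iterations
sag = a·(cosh(S/(2a)) − 1) = 211.751628·(cosh(0.332963) − 1) = 11.846713
T_max/T_min = cosh(S/(2a)) = 1.055946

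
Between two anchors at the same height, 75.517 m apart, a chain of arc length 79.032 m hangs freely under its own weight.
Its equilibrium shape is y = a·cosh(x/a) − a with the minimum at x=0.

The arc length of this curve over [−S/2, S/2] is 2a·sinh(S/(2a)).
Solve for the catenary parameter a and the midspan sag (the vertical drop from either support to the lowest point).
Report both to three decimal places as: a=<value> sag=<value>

seed: a₀ = √(S³/(24(L−S))) = √(75.517³/(24·3.515)) = 71.449436
iter 1: u=0.528465  f(a)=+4.941e-02  f'(a)=-1.012e-01  a ← 71.449436 − (+4.941e-02/-1.012e-01) = 71.937841
iter 2: u=0.524877  f(a)=+5.112e-04  f'(a)=-9.908e-02  a ← 71.937841 − (+5.112e-04/-9.908e-02) = 71.943000
iter 3: u=0.524839  f(a)=+5.599e-08  f'(a)=-9.906e-02  a ← 71.943000 − (+5.599e-08/-9.906e-02) = 71.943001
iter 4: u=0.524839  f(a)=-1.421e-14  f'(a)=-9.906e-02  a ← 71.943001 − (-1.421e-14/-9.906e-02) = 71.943001
converged: |Δa| < 1e-12 after 4 iterations
sag = a·(cosh(S/(2a)) − 1) = 71.943001·(cosh(0.524839) − 1) = 10.138115
T_max/T_min = cosh(S/(2a)) = 1.140919

a=71.943 sag=10.138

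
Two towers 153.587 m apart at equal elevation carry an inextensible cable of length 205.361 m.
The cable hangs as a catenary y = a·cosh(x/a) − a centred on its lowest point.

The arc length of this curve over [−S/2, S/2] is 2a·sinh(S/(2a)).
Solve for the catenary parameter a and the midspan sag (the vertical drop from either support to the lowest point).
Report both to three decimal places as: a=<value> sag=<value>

seed: a₀ = √(S³/(24(L−S))) = √(153.587³/(24·51.774)) = 53.997071
iter 1: u=1.422179  f(a)=+5.495e+00  f'(a)=-2.335e+00  a ← 53.997071 − (+5.495e+00/-2.335e+00) = 56.350883
iter 2: u=1.362774  f(a)=+3.797e-01  f'(a)=-2.022e+00  a ← 56.350883 − (+3.797e-01/-2.022e+00) = 56.538681
iter 3: u=1.358247  f(a)=+2.111e-03  f'(a)=-2.000e+00  a ← 56.538681 − (+2.111e-03/-2.000e+00) = 56.539737
iter 4: u=1.358222  f(a)=+6.605e-08  f'(a)=-2.000e+00  a ← 56.539737 − (+6.605e-08/-2.000e+00) = 56.539737
iter 5: u=1.358222  f(a)=+0.000e+00  f'(a)=-2.000e+00  a ← 56.539737 − (+0.000e+00/-2.000e+00) = 56.539737
converged: |Δa| < 1e-12 after 5 iterations
sag = a·(cosh(S/(2a)) − 1) = 56.539737·(cosh(1.358222) − 1) = 60.678124
T_max/T_min = cosh(S/(2a)) = 2.073194

a=56.540 sag=60.678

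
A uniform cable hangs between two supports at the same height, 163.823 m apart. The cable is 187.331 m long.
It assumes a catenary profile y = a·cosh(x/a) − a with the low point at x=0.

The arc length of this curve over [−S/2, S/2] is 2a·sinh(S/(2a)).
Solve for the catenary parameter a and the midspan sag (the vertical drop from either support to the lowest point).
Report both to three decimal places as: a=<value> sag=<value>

seed: a₀ = √(S³/(24(L−S))) = √(163.823³/(24·23.508)) = 88.277261
iter 1: u=0.927889  f(a)=+1.033e+00  f'(a)=-5.799e-01  a ← 88.277261 − (+1.033e+00/-5.799e-01) = 90.058637
iter 2: u=0.909535  f(a)=+3.210e-02  f'(a)=-5.444e-01  a ← 90.058637 − (+3.210e-02/-5.444e-01) = 90.117599
iter 3: u=0.908940  f(a)=+3.319e-05  f'(a)=-5.432e-01  a ← 90.117599 − (+3.319e-05/-5.432e-01) = 90.117660
iter 4: u=0.908939  f(a)=+3.553e-11  f'(a)=-5.432e-01  a ← 90.117660 − (+3.553e-11/-5.432e-01) = 90.117660
converged: |Δa| < 1e-12 after 4 iterations
sag = a·(cosh(S/(2a)) − 1) = 90.117660·(cosh(0.908939) − 1) = 39.860871
T_max/T_min = cosh(S/(2a)) = 1.442320

a=90.118 sag=39.861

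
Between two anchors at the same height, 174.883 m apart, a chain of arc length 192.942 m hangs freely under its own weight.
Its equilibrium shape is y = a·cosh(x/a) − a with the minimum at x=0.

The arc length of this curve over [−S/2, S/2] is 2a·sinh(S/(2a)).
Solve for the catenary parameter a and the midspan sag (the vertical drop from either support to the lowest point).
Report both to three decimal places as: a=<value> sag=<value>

a=112.770 sag=35.634

seed: a₀ = √(S³/(24(L−S))) = √(174.883³/(24·18.059)) = 111.088454
iter 1: u=0.787134  f(a)=+5.678e-01  f'(a)=-3.457e-01  a ← 111.088454 − (+5.678e-01/-3.457e-01) = 112.730732
iter 2: u=0.775667  f(a)=+1.284e-02  f'(a)=-3.303e-01  a ← 112.730732 − (+1.284e-02/-3.303e-01) = 112.769599
iter 3: u=0.775400  f(a)=+6.897e-06  f'(a)=-3.299e-01  a ← 112.769599 − (+6.897e-06/-3.299e-01) = 112.769620
iter 4: u=0.775399  f(a)=+1.990e-12  f'(a)=-3.299e-01  a ← 112.769620 − (+1.990e-12/-3.299e-01) = 112.769620
converged: |Δa| < 1e-12 after 4 iterations
sag = a·(cosh(S/(2a)) − 1) = 112.769620·(cosh(0.775399) − 1) = 35.634022
T_max/T_min = cosh(S/(2a)) = 1.315990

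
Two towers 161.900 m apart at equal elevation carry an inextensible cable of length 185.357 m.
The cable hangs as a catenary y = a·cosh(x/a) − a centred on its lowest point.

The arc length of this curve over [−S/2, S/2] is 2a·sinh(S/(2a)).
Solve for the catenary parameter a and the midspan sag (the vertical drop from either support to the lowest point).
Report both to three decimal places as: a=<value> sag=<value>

a=88.649 sag=39.601

seed: a₀ = √(S³/(24(L−S))) = √(161.900³/(24·23.457)) = 86.821727
iter 1: u=0.932370  f(a)=+1.041e+00  f'(a)=-5.888e-01  a ← 86.821727 − (+1.041e+00/-5.888e-01) = 88.589608
iter 2: u=0.913764  f(a)=+3.264e-02  f'(a)=-5.524e-01  a ← 88.589608 − (+3.264e-02/-5.524e-01) = 88.648702
iter 3: u=0.913155  f(a)=+3.441e-05  f'(a)=-5.512e-01  a ← 88.648702 − (+3.441e-05/-5.512e-01) = 88.648765
iter 4: u=0.913154  f(a)=+3.834e-11  f'(a)=-5.512e-01  a ← 88.648765 − (+3.834e-11/-5.512e-01) = 88.648765
converged: |Δa| < 1e-12 after 4 iterations
sag = a·(cosh(S/(2a)) − 1) = 88.648765·(cosh(0.913154) − 1) = 39.600632
T_max/T_min = cosh(S/(2a)) = 1.446714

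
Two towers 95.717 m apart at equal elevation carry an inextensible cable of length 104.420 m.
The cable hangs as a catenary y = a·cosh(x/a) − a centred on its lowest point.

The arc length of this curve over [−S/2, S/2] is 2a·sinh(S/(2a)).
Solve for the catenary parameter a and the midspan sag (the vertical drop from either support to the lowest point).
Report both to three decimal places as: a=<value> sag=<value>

seed: a₀ = √(S³/(24(L−S))) = √(95.717³/(24·8.703)) = 64.795300
iter 1: u=0.738611  f(a)=+2.405e-01  f'(a)=-2.836e-01  a ← 64.795300 − (+2.405e-01/-2.836e-01) = 65.643407
iter 2: u=0.729068  f(a)=+4.803e-03  f'(a)=-2.723e-01  a ← 65.643407 − (+4.803e-03/-2.723e-01) = 65.661044
iter 3: u=0.728872  f(a)=+2.003e-06  f'(a)=-2.721e-01  a ← 65.661044 − (+2.003e-06/-2.721e-01) = 65.661052
iter 4: u=0.728872  f(a)=+3.553e-13  f'(a)=-2.721e-01  a ← 65.661052 − (+3.553e-13/-2.721e-01) = 65.661052
converged: |Δa| < 1e-12 after 4 iterations
sag = a·(cosh(S/(2a)) − 1) = 65.661052·(cosh(0.728872) − 1) = 18.227313
T_max/T_min = cosh(S/(2a)) = 1.277597

a=65.661 sag=18.227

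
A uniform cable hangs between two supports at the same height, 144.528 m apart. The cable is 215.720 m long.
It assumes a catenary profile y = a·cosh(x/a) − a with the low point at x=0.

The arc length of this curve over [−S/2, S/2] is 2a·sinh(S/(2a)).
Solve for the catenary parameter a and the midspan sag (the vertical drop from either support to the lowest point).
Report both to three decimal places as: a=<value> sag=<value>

seed: a₀ = √(S³/(24(L−S))) = √(144.528³/(24·71.192)) = 42.034586
iter 1: u=1.719156  f(a)=+1.129e+01  f'(a)=-4.500e+00  a ← 42.034586 − (+1.129e+01/-4.500e+00) = 44.543857
iter 2: u=1.622311  f(a)=+1.090e+00  f'(a)=-3.670e+00  a ← 44.543857 − (+1.090e+00/-3.670e+00) = 44.840927
iter 3: u=1.611563  f(a)=+1.256e-02  f'(a)=-3.586e+00  a ← 44.840927 − (+1.256e-02/-3.586e+00) = 44.844430
iter 4: u=1.611438  f(a)=+1.709e-06  f'(a)=-3.585e+00  a ← 44.844430 − (+1.709e-06/-3.585e+00) = 44.844430
iter 5: u=1.611438  f(a)=+0.000e+00  f'(a)=-3.585e+00  a ← 44.844430 − (+0.000e+00/-3.585e+00) = 44.844430
converged: |Δa| < 1e-12 after 5 iterations
sag = a·(cosh(S/(2a)) − 1) = 44.844430·(cosh(1.611438) − 1) = 71.966539
T_max/T_min = cosh(S/(2a)) = 2.604804

a=44.844 sag=71.967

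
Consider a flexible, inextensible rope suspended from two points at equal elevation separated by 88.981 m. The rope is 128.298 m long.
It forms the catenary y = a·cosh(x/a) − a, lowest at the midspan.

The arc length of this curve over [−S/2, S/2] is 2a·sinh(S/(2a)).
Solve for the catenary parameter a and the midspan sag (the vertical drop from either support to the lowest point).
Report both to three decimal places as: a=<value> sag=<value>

seed: a₀ = √(S³/(24(L−S))) = √(88.981³/(24·39.317)) = 27.324367
iter 1: u=1.628235  f(a)=+5.553e+00  f'(a)=-3.717e+00  a ← 27.324367 − (+5.553e+00/-3.717e+00) = 28.818501
iter 2: u=1.543817  f(a)=+4.880e-01  f'(a)=-3.090e+00  a ← 28.818501 − (+4.880e-01/-3.090e+00) = 28.976454
iter 3: u=1.535402  f(a)=+4.571e-03  f'(a)=-3.032e+00  a ← 28.976454 − (+4.571e-03/-3.032e+00) = 28.977962
iter 4: u=1.535322  f(a)=+4.094e-07  f'(a)=-3.031e+00  a ← 28.977962 − (+4.094e-07/-3.031e+00) = 28.977962
iter 5: u=1.535322  f(a)=+2.842e-14  f'(a)=-3.031e+00  a ← 28.977962 − (+2.842e-14/-3.031e+00) = 28.977962
converged: |Δa| < 1e-12 after 5 iterations
sag = a·(cosh(S/(2a)) − 1) = 28.977962·(cosh(1.535322) − 1) = 41.412495
T_max/T_min = cosh(S/(2a)) = 2.429103

a=28.978 sag=41.412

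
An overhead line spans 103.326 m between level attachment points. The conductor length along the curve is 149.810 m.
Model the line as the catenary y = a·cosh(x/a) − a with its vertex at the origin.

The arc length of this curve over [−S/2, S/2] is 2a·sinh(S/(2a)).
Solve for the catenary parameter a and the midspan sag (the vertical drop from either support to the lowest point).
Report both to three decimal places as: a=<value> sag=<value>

seed: a₀ = √(S³/(24(L−S))) = √(103.326³/(24·46.484)) = 31.445395
iter 1: u=1.642943  f(a)=+6.692e+00  f'(a)=-3.835e+00  a ← 31.445395 − (+6.692e+00/-3.835e+00) = 33.190265
iter 2: u=1.556571  f(a)=+5.974e-01  f'(a)=-3.179e+00  a ← 33.190265 − (+5.974e-01/-3.179e+00) = 33.378214
iter 3: u=1.547806  f(a)=+5.792e-03  f'(a)=-3.117e+00  a ← 33.378214 − (+5.792e-03/-3.117e+00) = 33.380072
iter 4: u=1.547720  f(a)=+5.560e-07  f'(a)=-3.117e+00  a ← 33.380072 − (+5.560e-07/-3.117e+00) = 33.380072
iter 5: u=1.547720  f(a)=+0.000e+00  f'(a)=-3.117e+00  a ← 33.380072 − (+0.000e+00/-3.117e+00) = 33.380072
converged: |Δa| < 1e-12 after 5 iterations
sag = a·(cosh(S/(2a)) − 1) = 33.380072·(cosh(1.547720) − 1) = 48.625954
T_max/T_min = cosh(S/(2a)) = 2.456736

a=33.380 sag=48.626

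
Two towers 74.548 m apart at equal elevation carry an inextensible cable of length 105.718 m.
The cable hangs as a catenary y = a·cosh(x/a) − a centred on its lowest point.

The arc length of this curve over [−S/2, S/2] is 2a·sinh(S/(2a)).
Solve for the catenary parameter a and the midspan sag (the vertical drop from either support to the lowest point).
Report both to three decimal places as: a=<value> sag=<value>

a=24.887 sag=33.538

seed: a₀ = √(S³/(24(L−S))) = √(74.548³/(24·31.170)) = 23.533145
iter 1: u=1.583894  f(a)=+4.152e+00  f'(a)=-3.376e+00  a ← 23.533145 − (+4.152e+00/-3.376e+00) = 24.762920
iter 2: u=1.505234  f(a)=+3.476e-01  f'(a)=-2.832e+00  a ← 24.762920 − (+3.476e-01/-2.832e+00) = 24.885663
iter 3: u=1.497810  f(a)=+2.930e-03  f'(a)=-2.785e+00  a ← 24.885663 − (+2.930e-03/-2.785e+00) = 24.886715
iter 4: u=1.497747  f(a)=+2.119e-07  f'(a)=-2.784e+00  a ← 24.886715 − (+2.119e-07/-2.784e+00) = 24.886715
iter 5: u=1.497747  f(a)=+2.842e-14  f'(a)=-2.784e+00  a ← 24.886715 − (+2.842e-14/-2.784e+00) = 24.886715
converged: |Δa| < 1e-12 after 5 iterations
sag = a·(cosh(S/(2a)) − 1) = 24.886715·(cosh(1.497747) − 1) = 33.537787
T_max/T_min = cosh(S/(2a)) = 2.347618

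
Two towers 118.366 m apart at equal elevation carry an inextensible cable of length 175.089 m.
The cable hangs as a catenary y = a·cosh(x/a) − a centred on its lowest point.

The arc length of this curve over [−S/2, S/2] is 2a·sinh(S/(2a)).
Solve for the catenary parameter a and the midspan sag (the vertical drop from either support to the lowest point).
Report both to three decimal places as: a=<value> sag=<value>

a=37.178 sag=57.934

seed: a₀ = √(S³/(24(L−S))) = √(118.366³/(24·56.723)) = 34.902396
iter 1: u=1.695672  f(a)=+8.736e+00  f'(a)=-4.286e+00  a ← 34.902396 − (+8.736e+00/-4.286e+00) = 36.940547
iter 2: u=1.602115  f(a)=+8.237e-01  f'(a)=-3.513e+00  a ← 36.940547 − (+8.237e-01/-3.513e+00) = 37.175023
iter 3: u=1.592010  f(a)=+9.006e-03  f'(a)=-3.436e+00  a ← 37.175023 − (+9.006e-03/-3.436e+00) = 37.177643
iter 4: u=1.591898  f(a)=+1.103e-06  f'(a)=-3.436e+00  a ← 37.177643 − (+1.103e-06/-3.436e+00) = 37.177644
iter 5: u=1.591898  f(a)=+2.842e-14  f'(a)=-3.436e+00  a ← 37.177644 − (+2.842e-14/-3.436e+00) = 37.177644
converged: |Δa| < 1e-12 after 5 iterations
sag = a·(cosh(S/(2a)) − 1) = 37.177644·(cosh(1.591898) − 1) = 57.933957
T_max/T_min = cosh(S/(2a)) = 2.558301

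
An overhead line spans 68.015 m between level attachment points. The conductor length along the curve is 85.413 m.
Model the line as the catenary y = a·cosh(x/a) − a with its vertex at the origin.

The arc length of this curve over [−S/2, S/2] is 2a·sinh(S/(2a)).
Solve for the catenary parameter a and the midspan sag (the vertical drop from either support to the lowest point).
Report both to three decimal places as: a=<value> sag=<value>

a=28.447 sag=22.866

seed: a₀ = √(S³/(24(L−S))) = √(68.015³/(24·17.398)) = 27.450595
iter 1: u=1.238862  f(a)=+1.385e+00  f'(a)=-1.473e+00  a ← 27.450595 − (+1.385e+00/-1.473e+00) = 28.390750
iter 2: u=1.197837  f(a)=+7.433e-02  f'(a)=-1.319e+00  a ← 28.390750 − (+7.433e-02/-1.319e+00) = 28.447112
iter 3: u=1.195464  f(a)=+2.410e-04  f'(a)=-1.310e+00  a ← 28.447112 − (+2.410e-04/-1.310e+00) = 28.447296
iter 4: u=1.195456  f(a)=+2.551e-09  f'(a)=-1.310e+00  a ← 28.447296 − (+2.551e-09/-1.310e+00) = 28.447296
iter 5: u=1.195456  f(a)=+2.842e-14  f'(a)=-1.310e+00  a ← 28.447296 − (+2.842e-14/-1.310e+00) = 28.447296
converged: |Δa| < 1e-12 after 5 iterations
sag = a·(cosh(S/(2a)) − 1) = 28.447296·(cosh(1.195456) − 1) = 22.866385
T_max/T_min = cosh(S/(2a)) = 1.803816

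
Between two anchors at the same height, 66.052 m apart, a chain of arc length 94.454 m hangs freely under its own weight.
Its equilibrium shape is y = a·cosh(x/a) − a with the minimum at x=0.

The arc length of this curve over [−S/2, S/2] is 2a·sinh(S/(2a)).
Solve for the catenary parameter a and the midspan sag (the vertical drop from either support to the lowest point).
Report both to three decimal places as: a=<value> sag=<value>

a=21.775 sag=30.230

seed: a₀ = √(S³/(24(L−S))) = √(66.052³/(24·28.402)) = 20.561220
iter 1: u=1.606228  f(a)=+3.897e+00  f'(a)=-3.544e+00  a ← 20.561220 − (+3.897e+00/-3.544e+00) = 21.660754
iter 2: u=1.524693  f(a)=+3.344e-01  f'(a)=-2.960e+00  a ← 21.660754 − (+3.344e-01/-2.960e+00) = 21.773744
iter 3: u=1.516781  f(a)=+2.974e-03  f'(a)=-2.907e+00  a ← 21.773744 − (+2.974e-03/-2.907e+00) = 21.774767
iter 4: u=1.516710  f(a)=+2.397e-07  f'(a)=-2.907e+00  a ← 21.774767 − (+2.397e-07/-2.907e+00) = 21.774767
iter 5: u=1.516710  f(a)=-1.421e-14  f'(a)=-2.907e+00  a ← 21.774767 − (-1.421e-14/-2.907e+00) = 21.774767
converged: |Δa| < 1e-12 after 5 iterations
sag = a·(cosh(S/(2a)) − 1) = 21.774767·(cosh(1.516710) − 1) = 30.230329
T_max/T_min = cosh(S/(2a)) = 2.388319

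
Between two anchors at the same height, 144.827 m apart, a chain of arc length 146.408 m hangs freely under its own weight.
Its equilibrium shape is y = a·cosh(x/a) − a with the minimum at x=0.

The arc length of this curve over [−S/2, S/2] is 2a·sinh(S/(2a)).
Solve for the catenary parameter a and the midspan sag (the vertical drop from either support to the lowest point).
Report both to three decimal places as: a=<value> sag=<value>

seed: a₀ = √(S³/(24(L−S))) = √(144.827³/(24·1.581)) = 282.945471
iter 1: u=0.255927  f(a)=+5.186e-03  f'(a)=-1.125e-02  a ← 282.945471 − (+5.186e-03/-1.125e-02) = 283.406482
iter 2: u=0.255511  f(a)=+1.270e-05  f'(a)=-1.119e-02  a ← 283.406482 − (+1.270e-05/-1.119e-02) = 283.407617
iter 3: u=0.255510  f(a)=+7.662e-11  f'(a)=-1.119e-02  a ← 283.407617 − (+7.662e-11/-1.119e-02) = 283.407617
iter 4: u=0.255510  f(a)=+2.842e-14  f'(a)=-1.119e-02  a ← 283.407617 − (+2.842e-14/-1.119e-02) = 283.407617
converged: |Δa| < 1e-12 after 4 iterations
sag = a·(cosh(S/(2a)) − 1) = 283.407617·(cosh(0.255510) − 1) = 9.301630
T_max/T_min = cosh(S/(2a)) = 1.032821

a=283.408 sag=9.302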